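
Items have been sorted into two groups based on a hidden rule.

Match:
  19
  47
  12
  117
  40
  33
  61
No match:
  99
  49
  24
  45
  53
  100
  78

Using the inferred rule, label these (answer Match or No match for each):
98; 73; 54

No match, No match, Match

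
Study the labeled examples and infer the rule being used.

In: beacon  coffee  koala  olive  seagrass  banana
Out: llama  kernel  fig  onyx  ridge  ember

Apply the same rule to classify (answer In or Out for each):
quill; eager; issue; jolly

Out, In, In, Out

The common property of the 'In' items is: has ≥ 3 vowels. No 'Out' item has it.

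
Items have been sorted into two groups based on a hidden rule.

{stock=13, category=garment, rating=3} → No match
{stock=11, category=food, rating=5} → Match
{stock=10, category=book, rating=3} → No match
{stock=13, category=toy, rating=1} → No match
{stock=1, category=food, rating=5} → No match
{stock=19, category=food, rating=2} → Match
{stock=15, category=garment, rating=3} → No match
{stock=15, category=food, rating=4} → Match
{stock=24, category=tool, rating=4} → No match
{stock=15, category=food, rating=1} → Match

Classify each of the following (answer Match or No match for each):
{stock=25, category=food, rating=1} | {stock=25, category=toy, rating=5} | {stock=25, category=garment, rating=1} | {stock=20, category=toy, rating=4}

Match, No match, No match, No match

'Match' ⟺ category is food AND stock ≥ 10.
Match: {stock=25, category=food, rating=1}, since category is food, stock = 25. No match: {stock=25, category=toy, rating=5}, since category is toy, stock = 25. No match: {stock=25, category=garment, rating=1}, since category is garment, stock = 25. No match: {stock=20, category=toy, rating=4}, since category is toy, stock = 20.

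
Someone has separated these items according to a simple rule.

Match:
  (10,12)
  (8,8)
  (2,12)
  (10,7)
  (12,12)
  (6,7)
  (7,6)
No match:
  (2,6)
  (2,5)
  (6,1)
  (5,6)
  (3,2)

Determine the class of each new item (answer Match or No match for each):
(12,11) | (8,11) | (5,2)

A rule that fits every label: sum ≥ 13 — true of each 'Match' example, false of each 'No match' one.
(12,11): 12+11 = 23 — meets the rule, so Match. (8,11): 8+11 = 19 — meets the rule, so Match. (5,2): 5+2 = 7 — does not satisfy this, so No match.

Match, Match, No match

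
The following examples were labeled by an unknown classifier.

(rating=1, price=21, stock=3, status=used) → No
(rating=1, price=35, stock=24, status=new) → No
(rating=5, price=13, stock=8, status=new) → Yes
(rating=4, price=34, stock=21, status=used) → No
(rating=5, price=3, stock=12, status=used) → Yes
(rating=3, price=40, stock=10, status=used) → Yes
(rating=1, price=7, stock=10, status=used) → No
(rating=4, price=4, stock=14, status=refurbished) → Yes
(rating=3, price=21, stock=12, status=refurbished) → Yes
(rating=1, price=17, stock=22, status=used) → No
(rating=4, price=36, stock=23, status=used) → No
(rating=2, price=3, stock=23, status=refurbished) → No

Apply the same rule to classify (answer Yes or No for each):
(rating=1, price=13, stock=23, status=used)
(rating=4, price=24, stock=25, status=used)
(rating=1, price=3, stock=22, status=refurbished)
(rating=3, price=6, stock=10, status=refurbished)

No, No, No, Yes

The classifier is using: rating ≥ 2 AND stock ≤ 14.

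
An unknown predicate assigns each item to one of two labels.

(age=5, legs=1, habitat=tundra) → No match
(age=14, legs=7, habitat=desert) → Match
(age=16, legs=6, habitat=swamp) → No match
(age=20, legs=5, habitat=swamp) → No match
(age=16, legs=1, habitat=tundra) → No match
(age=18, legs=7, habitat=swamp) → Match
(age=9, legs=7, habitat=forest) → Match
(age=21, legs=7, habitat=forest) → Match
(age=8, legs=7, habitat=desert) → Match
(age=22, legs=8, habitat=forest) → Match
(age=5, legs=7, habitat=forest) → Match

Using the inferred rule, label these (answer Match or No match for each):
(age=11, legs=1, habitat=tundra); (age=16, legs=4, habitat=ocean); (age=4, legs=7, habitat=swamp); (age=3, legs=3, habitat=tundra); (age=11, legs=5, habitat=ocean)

No match, No match, Match, No match, No match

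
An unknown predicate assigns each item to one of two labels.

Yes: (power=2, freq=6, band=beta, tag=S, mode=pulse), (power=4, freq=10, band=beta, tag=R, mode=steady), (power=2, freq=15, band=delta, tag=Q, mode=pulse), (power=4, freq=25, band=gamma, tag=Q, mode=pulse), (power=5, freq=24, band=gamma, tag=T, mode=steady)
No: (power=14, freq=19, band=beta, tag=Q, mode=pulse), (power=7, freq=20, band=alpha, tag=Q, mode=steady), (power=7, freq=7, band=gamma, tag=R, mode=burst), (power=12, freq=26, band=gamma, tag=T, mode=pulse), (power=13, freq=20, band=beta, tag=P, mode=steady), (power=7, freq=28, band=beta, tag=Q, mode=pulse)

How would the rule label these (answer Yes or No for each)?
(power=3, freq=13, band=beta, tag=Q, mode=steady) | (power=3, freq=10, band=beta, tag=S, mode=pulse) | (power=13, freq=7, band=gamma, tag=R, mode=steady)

Yes, Yes, No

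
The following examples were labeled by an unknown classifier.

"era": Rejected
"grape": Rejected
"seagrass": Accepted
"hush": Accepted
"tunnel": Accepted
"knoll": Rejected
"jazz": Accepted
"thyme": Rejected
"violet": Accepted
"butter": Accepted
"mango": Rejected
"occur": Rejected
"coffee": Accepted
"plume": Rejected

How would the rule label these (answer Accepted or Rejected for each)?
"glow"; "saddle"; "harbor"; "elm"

'Accepted' ⟺ even length.
"glow" — length 4, hence Accepted.
"saddle" — length 6, hence Accepted.
"harbor" — length 6, hence Accepted.
"elm" — length 3, hence Rejected.

Accepted, Accepted, Accepted, Rejected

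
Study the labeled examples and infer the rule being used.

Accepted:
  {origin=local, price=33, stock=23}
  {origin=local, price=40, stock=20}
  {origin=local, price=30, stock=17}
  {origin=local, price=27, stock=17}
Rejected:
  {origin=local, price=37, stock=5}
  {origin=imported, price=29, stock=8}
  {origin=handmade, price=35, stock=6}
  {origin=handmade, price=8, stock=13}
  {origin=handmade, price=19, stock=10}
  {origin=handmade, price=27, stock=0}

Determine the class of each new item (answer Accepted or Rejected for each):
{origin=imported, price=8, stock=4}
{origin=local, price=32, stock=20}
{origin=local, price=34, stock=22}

Rejected, Accepted, Accepted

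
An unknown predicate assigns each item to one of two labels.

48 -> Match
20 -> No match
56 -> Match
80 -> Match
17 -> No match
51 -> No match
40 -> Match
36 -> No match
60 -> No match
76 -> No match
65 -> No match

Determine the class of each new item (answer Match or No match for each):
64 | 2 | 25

Match, No match, No match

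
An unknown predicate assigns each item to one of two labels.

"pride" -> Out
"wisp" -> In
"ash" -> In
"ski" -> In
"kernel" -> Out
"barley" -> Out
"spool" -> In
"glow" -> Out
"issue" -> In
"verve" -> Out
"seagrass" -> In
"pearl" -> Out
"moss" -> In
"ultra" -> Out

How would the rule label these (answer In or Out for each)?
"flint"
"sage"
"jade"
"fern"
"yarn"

Out, In, Out, Out, Out

The pattern is that an item is 'In' exactly when: contains 's'.
"flint" → no 's' → Out.
"sage" → has 's' → In.
"jade" → no 's' → Out.
"fern" → no 's' → Out.
"yarn" → no 's' → Out.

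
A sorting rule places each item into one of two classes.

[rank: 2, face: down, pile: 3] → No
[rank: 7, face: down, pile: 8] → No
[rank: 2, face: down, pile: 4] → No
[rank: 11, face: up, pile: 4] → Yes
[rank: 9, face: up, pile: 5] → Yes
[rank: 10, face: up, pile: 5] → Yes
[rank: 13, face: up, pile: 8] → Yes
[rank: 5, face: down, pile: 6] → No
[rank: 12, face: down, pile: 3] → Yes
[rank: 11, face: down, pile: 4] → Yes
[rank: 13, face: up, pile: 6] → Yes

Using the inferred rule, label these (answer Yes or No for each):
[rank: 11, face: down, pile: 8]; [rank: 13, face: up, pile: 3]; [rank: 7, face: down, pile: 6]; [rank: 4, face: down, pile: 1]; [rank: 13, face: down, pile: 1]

Yes, Yes, No, No, Yes

The pattern is that an item is 'Yes' exactly when: rank ≥ 9.
[rank: 11, face: down, pile: 8] → rank = 11 → Yes. [rank: 13, face: up, pile: 3] → rank = 13 → Yes. [rank: 7, face: down, pile: 6] → rank = 7 → No. [rank: 4, face: down, pile: 1] → rank = 4 → No. [rank: 13, face: down, pile: 1] → rank = 13 → Yes.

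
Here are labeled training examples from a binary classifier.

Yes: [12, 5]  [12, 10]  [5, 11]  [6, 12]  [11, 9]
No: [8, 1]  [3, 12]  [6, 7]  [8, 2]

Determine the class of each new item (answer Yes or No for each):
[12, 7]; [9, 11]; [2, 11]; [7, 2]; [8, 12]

Yes, Yes, No, No, Yes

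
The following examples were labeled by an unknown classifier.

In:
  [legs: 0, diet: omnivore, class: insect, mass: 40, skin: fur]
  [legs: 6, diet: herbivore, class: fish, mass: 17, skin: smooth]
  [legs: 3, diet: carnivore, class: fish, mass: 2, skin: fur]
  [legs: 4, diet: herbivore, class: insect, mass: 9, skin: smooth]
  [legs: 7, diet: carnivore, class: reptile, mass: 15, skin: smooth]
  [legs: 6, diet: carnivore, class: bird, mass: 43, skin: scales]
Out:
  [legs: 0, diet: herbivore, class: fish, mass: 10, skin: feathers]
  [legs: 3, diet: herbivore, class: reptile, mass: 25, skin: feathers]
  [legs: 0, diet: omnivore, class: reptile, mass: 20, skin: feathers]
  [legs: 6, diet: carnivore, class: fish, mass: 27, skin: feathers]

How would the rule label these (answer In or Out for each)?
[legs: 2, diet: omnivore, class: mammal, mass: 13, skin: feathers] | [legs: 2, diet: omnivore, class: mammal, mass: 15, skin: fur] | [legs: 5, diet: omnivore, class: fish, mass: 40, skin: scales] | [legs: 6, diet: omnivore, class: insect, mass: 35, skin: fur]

The classifier is using: skin is not feathers.

Out, In, In, In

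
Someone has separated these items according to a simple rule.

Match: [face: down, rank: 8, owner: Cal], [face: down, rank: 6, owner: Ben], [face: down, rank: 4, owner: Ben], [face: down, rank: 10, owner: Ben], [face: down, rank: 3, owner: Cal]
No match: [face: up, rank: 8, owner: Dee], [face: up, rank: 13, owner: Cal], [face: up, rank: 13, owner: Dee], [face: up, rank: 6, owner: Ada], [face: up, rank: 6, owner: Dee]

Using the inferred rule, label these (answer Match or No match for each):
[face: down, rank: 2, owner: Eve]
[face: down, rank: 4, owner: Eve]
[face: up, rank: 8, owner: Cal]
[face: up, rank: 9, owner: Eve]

Match, Match, No match, No match

The common property of the 'Match' items is: face is down. No 'No match' item has it.
[face: down, rank: 2, owner: Eve] — face is down, hence Match.
[face: down, rank: 4, owner: Eve] — face is down, hence Match.
[face: up, rank: 8, owner: Cal] — face is up, hence No match.
[face: up, rank: 9, owner: Eve] — face is up, hence No match.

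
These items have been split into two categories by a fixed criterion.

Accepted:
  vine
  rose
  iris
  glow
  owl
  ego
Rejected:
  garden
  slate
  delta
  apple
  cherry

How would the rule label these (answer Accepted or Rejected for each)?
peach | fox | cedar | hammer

One predicate separates the groups cleanly: length ≤ 4.
peach: length 5, fails the rule → Rejected.
fox: length 3, fits → Accepted.
cedar: length 5, fails the rule → Rejected.
hammer: length 6, fails the rule → Rejected.

Rejected, Accepted, Rejected, Rejected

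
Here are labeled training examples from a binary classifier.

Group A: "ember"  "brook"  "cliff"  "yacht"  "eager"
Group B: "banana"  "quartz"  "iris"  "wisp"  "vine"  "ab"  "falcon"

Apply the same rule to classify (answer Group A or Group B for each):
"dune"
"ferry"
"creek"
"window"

Group B, Group A, Group A, Group B

All 'Group A' examples share one property — odd length — and every 'Group B' example lacks it.
Group B: "dune", since length 4.
Group A: "ferry", since length 5.
Group A: "creek", since length 5.
Group B: "window", since length 6.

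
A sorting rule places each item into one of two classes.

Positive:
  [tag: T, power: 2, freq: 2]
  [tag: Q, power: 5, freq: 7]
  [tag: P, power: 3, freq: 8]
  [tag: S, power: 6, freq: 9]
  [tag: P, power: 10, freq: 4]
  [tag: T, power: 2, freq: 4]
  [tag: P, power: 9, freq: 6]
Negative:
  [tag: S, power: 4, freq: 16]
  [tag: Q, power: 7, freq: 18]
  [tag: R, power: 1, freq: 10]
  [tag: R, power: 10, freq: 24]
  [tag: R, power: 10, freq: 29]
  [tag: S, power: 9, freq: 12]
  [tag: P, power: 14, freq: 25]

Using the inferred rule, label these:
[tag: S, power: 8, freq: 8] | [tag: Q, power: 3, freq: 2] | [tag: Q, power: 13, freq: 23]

The pattern is that an item is 'Positive' exactly when: freq ≤ 9.
[tag: S, power: 8, freq: 8] → freq = 8 → Positive.
[tag: Q, power: 3, freq: 2] → freq = 2 → Positive.
[tag: Q, power: 13, freq: 23] → freq = 23 → Negative.

Positive, Positive, Negative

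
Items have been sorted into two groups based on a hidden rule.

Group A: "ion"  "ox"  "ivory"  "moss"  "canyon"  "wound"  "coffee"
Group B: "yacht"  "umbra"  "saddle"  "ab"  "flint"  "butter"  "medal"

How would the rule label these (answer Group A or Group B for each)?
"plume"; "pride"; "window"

A rule that fits every label: contains 'o' — true of each 'Group A' example, false of each 'Group B' one.

Group B, Group B, Group A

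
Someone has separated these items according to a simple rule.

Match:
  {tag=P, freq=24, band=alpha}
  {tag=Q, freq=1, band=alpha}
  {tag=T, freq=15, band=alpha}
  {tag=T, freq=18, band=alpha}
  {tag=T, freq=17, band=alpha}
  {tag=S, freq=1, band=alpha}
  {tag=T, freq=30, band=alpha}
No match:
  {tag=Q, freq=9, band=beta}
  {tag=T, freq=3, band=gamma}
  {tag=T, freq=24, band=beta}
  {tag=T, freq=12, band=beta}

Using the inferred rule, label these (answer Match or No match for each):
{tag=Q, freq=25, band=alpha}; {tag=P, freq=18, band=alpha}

Match, Match

Looking at the examples, the only property every 'Match' case has and every 'No match' case lacks is: band is alpha.
Match: {tag=Q, freq=25, band=alpha}, since band is alpha.
Match: {tag=P, freq=18, band=alpha}, since band is alpha.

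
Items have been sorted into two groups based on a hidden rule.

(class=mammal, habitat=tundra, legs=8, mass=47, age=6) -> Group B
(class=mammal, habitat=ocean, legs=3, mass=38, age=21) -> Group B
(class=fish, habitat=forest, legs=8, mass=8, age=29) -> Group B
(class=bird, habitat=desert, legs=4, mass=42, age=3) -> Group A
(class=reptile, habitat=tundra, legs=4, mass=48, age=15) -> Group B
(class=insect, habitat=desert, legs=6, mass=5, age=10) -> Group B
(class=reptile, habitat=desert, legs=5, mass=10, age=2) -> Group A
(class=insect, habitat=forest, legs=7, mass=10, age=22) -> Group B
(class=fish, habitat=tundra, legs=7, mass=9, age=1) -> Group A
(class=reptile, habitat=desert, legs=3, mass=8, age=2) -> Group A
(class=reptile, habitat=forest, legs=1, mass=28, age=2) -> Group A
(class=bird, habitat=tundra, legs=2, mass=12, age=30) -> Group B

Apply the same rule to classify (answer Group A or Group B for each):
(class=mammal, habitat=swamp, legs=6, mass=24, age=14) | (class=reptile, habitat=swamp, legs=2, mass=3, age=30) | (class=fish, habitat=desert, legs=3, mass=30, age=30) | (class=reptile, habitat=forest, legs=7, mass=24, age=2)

Group B, Group B, Group B, Group A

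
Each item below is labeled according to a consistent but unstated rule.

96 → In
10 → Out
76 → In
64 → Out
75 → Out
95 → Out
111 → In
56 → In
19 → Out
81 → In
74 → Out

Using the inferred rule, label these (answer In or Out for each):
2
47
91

Out, Out, In

Checking candidate rules against both groups, what survives is: ≡ 1 (mod 5).
2: 2 mod 5 = 2, does not fit → Out. 47: 47 mod 5 = 2, does not fit → Out. 91: 91 mod 5 = 1, has this property → In.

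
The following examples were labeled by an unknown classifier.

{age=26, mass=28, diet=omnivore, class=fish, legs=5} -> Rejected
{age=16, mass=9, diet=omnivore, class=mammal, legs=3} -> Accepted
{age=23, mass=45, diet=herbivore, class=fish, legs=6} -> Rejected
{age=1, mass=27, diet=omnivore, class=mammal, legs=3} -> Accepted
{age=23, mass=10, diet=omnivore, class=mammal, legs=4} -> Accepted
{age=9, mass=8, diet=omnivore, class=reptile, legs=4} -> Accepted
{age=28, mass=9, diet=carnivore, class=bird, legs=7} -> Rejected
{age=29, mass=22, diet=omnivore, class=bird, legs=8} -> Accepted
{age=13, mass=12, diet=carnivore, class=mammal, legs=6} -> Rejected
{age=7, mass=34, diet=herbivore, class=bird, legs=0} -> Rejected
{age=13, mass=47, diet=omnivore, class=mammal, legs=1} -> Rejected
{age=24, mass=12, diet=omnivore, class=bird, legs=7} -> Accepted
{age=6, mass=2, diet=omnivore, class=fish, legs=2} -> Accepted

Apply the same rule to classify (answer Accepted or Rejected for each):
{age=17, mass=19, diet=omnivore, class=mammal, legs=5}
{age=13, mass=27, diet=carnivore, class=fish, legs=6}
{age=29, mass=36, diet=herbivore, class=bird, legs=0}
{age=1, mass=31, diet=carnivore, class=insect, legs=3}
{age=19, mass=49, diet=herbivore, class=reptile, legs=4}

The classifier is using: diet is omnivore AND mass ≤ 27.
{age=17, mass=19, diet=omnivore, class=mammal, legs=5}: diet is omnivore, mass = 19 — checks out, so Accepted. {age=13, mass=27, diet=carnivore, class=fish, legs=6}: diet is carnivore, mass = 27 — does not satisfy this, so Rejected. {age=29, mass=36, diet=herbivore, class=bird, legs=0}: diet is herbivore, mass = 36 — does not satisfy this, so Rejected. {age=1, mass=31, diet=carnivore, class=insect, legs=3}: diet is carnivore, mass = 31 — does not satisfy this, so Rejected. {age=19, mass=49, diet=herbivore, class=reptile, legs=4}: diet is herbivore, mass = 49 — does not satisfy this, so Rejected.

Accepted, Rejected, Rejected, Rejected, Rejected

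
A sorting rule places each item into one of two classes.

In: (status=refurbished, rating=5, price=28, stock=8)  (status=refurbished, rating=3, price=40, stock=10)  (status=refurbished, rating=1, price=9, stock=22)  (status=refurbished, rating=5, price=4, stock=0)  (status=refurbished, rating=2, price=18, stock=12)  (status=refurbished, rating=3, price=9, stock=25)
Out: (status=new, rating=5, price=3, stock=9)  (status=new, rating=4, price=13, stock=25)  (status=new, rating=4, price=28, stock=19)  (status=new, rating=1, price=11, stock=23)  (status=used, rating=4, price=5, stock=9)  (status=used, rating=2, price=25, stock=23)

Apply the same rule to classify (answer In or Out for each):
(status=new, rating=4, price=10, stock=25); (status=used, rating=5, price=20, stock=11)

One predicate separates the groups cleanly: status is refurbished.
(status=new, rating=4, price=10, stock=25) → status is new → Out. (status=used, rating=5, price=20, stock=11) → status is used → Out.

Out, Out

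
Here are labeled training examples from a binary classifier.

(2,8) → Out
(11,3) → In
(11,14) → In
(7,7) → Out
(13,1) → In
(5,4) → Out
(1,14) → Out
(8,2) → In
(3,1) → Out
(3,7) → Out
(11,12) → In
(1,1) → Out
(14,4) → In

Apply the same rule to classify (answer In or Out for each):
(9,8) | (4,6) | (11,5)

In, Out, In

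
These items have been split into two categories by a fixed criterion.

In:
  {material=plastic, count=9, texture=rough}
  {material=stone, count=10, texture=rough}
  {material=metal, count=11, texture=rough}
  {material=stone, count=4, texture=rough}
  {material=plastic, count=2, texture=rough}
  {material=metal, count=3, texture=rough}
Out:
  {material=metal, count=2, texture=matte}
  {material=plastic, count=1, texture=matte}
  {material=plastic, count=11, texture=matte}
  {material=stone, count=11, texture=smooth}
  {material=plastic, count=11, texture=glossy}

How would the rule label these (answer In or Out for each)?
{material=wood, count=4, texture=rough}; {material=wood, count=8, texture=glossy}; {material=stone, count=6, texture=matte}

In, Out, Out

The classifier is using: texture is rough.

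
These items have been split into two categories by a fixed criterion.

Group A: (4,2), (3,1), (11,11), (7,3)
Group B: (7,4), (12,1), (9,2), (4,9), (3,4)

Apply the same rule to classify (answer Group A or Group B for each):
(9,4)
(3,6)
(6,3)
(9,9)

Comparing the two groups points to one rule — sum is even.
(9,4) — 9+4 = 13, hence Group B. (3,6) — 3+6 = 9, hence Group B. (6,3) — 6+3 = 9, hence Group B. (9,9) — 9+9 = 18, hence Group A.

Group B, Group B, Group B, Group A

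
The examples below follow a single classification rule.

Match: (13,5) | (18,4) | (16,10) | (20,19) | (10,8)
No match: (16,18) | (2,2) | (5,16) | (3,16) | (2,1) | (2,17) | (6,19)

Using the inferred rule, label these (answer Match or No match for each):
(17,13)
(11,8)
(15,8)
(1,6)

Match, Match, Match, No match

Every 'Match' example satisfies: first > second AND sum ≥ 4. None of the 'No match' examples do.
(17,13): Match (17 > 13, 17+13 = 30). (11,8): Match (11 > 8, 11+8 = 19). (15,8): Match (15 > 8, 15+8 = 23). (1,6): No match (1 < 6, 1+6 = 7).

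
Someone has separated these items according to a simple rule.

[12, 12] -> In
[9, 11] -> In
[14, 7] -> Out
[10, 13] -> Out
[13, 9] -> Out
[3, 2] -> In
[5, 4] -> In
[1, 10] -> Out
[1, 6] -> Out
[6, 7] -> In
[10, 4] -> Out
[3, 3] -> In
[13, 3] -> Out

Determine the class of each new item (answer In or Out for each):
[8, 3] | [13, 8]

Out, Out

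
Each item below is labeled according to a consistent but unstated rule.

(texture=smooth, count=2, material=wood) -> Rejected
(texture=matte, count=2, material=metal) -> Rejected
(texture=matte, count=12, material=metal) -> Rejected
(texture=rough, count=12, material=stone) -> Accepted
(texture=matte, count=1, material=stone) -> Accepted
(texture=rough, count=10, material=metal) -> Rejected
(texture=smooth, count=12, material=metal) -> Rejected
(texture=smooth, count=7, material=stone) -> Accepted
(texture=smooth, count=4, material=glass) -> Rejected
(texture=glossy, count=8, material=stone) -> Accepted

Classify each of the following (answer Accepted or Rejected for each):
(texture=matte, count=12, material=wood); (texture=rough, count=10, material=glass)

Rejected, Rejected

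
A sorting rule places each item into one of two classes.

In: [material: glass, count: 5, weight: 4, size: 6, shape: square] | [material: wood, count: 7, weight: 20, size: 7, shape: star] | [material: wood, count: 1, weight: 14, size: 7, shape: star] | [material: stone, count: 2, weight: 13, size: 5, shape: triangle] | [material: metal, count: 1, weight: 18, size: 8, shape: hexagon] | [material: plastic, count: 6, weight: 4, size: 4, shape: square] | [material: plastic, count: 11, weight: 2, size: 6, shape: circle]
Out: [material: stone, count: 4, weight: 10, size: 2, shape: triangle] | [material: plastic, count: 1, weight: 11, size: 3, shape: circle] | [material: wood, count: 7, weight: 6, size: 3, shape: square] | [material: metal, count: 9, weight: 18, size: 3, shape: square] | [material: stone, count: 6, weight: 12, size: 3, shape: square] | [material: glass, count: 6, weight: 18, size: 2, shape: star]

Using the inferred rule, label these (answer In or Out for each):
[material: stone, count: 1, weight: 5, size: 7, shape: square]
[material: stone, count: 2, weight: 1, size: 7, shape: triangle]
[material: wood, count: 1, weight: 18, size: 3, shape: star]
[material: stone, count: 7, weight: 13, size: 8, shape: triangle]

The common property of the 'In' items is: size ≥ 4. No 'Out' item has it.

In, In, Out, In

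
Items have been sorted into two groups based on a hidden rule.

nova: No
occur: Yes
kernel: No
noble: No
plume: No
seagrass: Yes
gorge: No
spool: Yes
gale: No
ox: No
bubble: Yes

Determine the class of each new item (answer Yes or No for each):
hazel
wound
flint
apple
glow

No, No, No, Yes, No

The pattern is that an item is 'Yes' exactly when: has a double letter.
hazel: no doubled letter, fails the rule → No.
wound: no doubled letter, fails the rule → No.
flint: no doubled letter, fails the rule → No.
apple: 'pp' doubled, checks out → Yes.
glow: no doubled letter, fails the rule → No.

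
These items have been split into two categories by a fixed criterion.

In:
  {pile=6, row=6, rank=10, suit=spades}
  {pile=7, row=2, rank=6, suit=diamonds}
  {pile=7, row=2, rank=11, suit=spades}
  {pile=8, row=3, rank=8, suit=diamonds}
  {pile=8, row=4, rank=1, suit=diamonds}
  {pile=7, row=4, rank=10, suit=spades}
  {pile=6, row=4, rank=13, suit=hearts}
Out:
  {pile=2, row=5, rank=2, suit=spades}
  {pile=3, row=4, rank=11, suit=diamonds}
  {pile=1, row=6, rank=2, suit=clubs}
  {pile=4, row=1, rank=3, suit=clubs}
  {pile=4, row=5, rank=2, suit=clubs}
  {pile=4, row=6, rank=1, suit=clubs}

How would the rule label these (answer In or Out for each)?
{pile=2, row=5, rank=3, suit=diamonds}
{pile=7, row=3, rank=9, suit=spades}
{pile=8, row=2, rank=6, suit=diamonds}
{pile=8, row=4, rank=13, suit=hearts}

Out, In, In, In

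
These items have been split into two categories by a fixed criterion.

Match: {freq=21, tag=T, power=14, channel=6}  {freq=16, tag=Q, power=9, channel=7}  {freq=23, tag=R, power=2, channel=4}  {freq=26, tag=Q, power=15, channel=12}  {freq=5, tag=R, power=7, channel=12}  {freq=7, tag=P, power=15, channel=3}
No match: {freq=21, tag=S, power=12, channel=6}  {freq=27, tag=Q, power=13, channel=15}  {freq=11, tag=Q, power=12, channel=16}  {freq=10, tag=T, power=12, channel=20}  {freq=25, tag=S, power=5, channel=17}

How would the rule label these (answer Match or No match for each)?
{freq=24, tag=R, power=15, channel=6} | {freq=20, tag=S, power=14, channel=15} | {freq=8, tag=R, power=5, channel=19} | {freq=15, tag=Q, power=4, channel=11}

The rule appears to be: channel ≤ 12 AND power ≠ 12.
{freq=24, tag=R, power=15, channel=6}: channel = 6, power = 15, fits → Match.
{freq=20, tag=S, power=14, channel=15}: channel = 15, power = 14, fails this test → No match.
{freq=8, tag=R, power=5, channel=19}: channel = 19, power = 5, fails this test → No match.
{freq=15, tag=Q, power=4, channel=11}: channel = 11, power = 4, fits → Match.

Match, No match, No match, Match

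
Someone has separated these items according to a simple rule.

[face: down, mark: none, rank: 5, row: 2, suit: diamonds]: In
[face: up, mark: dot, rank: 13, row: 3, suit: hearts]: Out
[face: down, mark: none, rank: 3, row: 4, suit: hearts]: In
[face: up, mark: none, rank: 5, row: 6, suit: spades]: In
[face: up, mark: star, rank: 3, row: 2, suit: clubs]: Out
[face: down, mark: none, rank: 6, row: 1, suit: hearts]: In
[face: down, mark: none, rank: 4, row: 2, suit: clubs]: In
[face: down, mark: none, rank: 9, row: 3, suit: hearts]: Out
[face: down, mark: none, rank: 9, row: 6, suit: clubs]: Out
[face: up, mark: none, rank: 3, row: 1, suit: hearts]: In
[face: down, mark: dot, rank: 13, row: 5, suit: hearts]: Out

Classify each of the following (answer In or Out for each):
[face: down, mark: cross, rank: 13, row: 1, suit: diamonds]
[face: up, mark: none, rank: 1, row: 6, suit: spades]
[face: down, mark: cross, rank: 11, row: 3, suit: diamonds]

The rule appears to be: mark is none AND rank ≤ 6.
[face: down, mark: cross, rank: 13, row: 1, suit: diamonds] — mark is cross, rank = 13, hence Out. [face: up, mark: none, rank: 1, row: 6, suit: spades] — mark is none, rank = 1, hence In. [face: down, mark: cross, rank: 11, row: 3, suit: diamonds] — mark is cross, rank = 11, hence Out.

Out, In, Out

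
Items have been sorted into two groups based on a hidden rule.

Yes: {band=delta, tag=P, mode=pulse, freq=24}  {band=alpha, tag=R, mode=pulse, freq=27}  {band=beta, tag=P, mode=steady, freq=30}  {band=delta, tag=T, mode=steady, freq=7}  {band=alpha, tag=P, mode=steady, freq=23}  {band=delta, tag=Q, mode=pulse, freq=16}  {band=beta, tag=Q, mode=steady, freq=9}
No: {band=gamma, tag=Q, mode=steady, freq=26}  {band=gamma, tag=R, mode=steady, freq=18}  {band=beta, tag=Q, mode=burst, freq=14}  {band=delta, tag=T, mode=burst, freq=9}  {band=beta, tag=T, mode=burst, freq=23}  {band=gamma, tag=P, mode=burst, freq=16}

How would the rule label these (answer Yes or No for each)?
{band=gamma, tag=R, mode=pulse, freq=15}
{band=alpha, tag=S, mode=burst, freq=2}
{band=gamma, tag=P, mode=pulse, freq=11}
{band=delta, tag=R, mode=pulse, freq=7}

No, No, No, Yes

The rule appears to be: band is not gamma AND mode is not burst.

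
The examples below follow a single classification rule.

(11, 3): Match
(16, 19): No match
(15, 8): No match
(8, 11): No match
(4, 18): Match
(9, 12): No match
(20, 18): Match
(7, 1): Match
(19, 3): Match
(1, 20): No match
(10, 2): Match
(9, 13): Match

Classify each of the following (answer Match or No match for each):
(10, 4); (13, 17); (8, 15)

Checking candidate rules against both groups, what survives is: sum is even.

Match, Match, No match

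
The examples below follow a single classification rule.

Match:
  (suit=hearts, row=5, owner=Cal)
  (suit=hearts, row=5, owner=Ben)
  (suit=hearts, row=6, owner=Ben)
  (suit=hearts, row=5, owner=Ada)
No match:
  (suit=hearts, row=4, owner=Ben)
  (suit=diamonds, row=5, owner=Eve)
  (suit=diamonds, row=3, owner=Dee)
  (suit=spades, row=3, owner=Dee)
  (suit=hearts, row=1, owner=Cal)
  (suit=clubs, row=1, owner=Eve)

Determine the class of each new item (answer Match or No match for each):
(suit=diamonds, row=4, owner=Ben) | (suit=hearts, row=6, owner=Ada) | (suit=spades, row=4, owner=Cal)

'Match' ⟺ suit is hearts AND row ≥ 5.
(suit=diamonds, row=4, owner=Ben): suit is diamonds, row = 4 — doesn't qualify, so No match. (suit=hearts, row=6, owner=Ada): suit is hearts, row = 6 — has this property, so Match. (suit=spades, row=4, owner=Cal): suit is spades, row = 4 — doesn't qualify, so No match.

No match, Match, No match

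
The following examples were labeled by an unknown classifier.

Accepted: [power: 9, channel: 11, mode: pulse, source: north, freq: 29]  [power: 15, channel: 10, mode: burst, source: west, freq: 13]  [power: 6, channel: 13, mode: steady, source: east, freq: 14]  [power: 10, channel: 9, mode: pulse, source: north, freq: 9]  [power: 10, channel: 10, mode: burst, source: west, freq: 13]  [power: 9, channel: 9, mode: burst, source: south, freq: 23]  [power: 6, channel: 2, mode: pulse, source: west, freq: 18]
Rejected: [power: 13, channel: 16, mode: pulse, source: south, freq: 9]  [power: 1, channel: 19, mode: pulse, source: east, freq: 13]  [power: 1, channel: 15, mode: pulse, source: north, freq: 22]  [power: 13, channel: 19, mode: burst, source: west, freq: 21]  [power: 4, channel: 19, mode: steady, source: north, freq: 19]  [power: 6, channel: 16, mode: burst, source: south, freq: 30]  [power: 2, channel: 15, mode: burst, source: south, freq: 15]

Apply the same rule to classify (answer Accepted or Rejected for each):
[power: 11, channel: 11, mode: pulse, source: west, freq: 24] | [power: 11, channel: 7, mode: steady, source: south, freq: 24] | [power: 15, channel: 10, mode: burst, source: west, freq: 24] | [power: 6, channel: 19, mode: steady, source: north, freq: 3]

Accepted, Accepted, Accepted, Rejected

The classifier is using: channel ≤ 13.
[power: 11, channel: 11, mode: pulse, source: west, freq: 24]: Accepted (channel = 11). [power: 11, channel: 7, mode: steady, source: south, freq: 24]: Accepted (channel = 7). [power: 15, channel: 10, mode: burst, source: west, freq: 24]: Accepted (channel = 10). [power: 6, channel: 19, mode: steady, source: north, freq: 3]: Rejected (channel = 19).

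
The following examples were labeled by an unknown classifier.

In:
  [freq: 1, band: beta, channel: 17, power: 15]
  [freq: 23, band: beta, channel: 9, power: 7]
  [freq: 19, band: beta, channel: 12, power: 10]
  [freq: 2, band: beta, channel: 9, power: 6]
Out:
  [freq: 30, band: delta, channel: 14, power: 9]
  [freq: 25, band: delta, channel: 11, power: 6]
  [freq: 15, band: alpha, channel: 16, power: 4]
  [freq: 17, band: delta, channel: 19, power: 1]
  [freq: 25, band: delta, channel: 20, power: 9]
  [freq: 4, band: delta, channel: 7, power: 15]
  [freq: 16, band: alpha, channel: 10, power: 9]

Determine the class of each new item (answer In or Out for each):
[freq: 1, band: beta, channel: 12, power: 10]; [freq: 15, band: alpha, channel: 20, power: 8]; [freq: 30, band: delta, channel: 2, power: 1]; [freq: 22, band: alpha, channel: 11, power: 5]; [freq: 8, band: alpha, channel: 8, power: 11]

In, Out, Out, Out, Out

Every 'In' example satisfies: band is beta. None of the 'Out' examples do.
[freq: 1, band: beta, channel: 12, power: 10] → band is beta → In.
[freq: 15, band: alpha, channel: 20, power: 8] → band is alpha → Out.
[freq: 30, band: delta, channel: 2, power: 1] → band is delta → Out.
[freq: 22, band: alpha, channel: 11, power: 5] → band is alpha → Out.
[freq: 8, band: alpha, channel: 8, power: 11] → band is alpha → Out.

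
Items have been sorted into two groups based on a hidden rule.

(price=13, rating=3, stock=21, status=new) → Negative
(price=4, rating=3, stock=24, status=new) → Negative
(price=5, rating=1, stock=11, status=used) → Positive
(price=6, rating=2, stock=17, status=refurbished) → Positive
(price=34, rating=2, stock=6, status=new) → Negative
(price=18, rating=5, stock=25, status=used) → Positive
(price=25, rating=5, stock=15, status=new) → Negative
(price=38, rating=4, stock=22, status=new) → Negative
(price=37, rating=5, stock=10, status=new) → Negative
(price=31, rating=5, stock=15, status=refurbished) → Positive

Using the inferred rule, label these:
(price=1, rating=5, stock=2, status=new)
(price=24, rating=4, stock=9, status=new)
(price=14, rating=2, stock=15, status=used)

Comparing the two groups points to one rule — status is not new.

Negative, Negative, Positive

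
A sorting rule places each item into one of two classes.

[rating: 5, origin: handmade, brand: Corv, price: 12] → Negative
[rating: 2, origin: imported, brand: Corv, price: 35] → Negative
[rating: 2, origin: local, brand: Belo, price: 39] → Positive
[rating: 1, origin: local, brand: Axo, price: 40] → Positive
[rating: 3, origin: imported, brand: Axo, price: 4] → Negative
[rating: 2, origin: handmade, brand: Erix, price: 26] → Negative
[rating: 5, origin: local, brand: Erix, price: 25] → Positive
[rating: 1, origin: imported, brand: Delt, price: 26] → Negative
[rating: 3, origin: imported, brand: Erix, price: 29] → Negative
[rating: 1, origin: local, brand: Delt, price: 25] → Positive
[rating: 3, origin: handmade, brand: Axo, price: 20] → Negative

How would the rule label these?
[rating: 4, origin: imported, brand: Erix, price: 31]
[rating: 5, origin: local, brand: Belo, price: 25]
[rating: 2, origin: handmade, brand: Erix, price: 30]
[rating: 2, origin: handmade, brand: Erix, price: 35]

Negative, Positive, Negative, Negative

Comparing the two groups points to one rule — origin is local.
[rating: 4, origin: imported, brand: Erix, price: 31] — origin is imported, hence Negative. [rating: 5, origin: local, brand: Belo, price: 25] — origin is local, hence Positive. [rating: 2, origin: handmade, brand: Erix, price: 30] — origin is handmade, hence Negative. [rating: 2, origin: handmade, brand: Erix, price: 35] — origin is handmade, hence Negative.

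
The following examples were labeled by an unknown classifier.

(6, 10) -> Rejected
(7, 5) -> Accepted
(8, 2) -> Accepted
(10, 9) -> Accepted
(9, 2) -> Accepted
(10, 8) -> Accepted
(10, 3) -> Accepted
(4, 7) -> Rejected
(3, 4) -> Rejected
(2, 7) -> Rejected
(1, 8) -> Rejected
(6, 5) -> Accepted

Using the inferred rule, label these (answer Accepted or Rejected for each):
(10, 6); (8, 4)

The common property of the 'Accepted' items is: first > second. No 'Rejected' item has it.
(10, 6): 10 > 6 — matches, so Accepted.
(8, 4): 8 > 4 — matches, so Accepted.

Accepted, Accepted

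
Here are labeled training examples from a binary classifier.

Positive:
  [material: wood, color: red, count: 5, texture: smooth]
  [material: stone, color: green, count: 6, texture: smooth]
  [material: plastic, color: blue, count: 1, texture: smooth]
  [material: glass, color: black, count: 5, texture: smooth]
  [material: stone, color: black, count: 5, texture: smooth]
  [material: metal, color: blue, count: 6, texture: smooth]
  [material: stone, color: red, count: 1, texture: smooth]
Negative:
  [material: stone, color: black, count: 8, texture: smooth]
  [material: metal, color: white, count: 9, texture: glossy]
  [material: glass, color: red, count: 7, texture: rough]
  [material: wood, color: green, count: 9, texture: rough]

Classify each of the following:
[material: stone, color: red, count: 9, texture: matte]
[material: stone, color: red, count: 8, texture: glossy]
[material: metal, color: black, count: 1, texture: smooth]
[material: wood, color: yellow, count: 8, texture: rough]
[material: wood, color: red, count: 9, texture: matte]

Negative, Negative, Positive, Negative, Negative

The rule appears to be: count ≤ 6.
Negative: [material: stone, color: red, count: 9, texture: matte], since count = 9. Negative: [material: stone, color: red, count: 8, texture: glossy], since count = 8. Positive: [material: metal, color: black, count: 1, texture: smooth], since count = 1. Negative: [material: wood, color: yellow, count: 8, texture: rough], since count = 8. Negative: [material: wood, color: red, count: 9, texture: matte], since count = 9.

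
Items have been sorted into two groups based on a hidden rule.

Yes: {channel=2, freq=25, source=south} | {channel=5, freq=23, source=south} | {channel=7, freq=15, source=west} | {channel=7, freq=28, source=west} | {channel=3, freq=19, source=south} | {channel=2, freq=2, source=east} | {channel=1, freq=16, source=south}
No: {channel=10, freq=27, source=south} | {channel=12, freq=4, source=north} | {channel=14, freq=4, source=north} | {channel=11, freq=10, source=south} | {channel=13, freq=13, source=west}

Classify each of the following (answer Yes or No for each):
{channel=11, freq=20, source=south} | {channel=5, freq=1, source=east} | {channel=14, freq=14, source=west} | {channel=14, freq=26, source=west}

No, Yes, No, No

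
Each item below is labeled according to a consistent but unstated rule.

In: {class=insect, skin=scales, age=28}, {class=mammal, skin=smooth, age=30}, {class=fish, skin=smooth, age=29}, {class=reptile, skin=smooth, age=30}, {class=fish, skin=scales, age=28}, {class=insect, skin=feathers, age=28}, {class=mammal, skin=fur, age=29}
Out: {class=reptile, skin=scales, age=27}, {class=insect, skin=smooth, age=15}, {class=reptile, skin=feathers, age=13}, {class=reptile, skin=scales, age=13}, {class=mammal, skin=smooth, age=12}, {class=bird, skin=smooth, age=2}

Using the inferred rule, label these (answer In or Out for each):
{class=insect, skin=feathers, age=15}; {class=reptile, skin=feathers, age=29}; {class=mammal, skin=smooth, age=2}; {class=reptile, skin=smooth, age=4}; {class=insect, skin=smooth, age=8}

Out, In, Out, Out, Out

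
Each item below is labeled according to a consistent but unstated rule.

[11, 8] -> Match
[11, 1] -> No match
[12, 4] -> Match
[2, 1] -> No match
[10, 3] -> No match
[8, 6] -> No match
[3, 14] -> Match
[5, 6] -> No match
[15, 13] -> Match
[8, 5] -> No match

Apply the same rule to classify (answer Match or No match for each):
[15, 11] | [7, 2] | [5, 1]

Match, No match, No match

'Match' ⟺ sum ≥ 16.
[15, 11]: 15+11 = 26 — has this property, so Match. [7, 2]: 7+2 = 9 — lacks this property, so No match. [5, 1]: 5+1 = 6 — lacks this property, so No match.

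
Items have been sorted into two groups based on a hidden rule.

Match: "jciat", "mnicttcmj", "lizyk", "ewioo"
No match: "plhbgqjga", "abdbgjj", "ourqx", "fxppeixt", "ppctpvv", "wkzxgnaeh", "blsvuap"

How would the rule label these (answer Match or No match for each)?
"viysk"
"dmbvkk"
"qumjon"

The distinguishing property — odd length AND contains 'i' — holds for all the 'Match' cases and none of the 'No match' cases.
"viysk" — length 5, has 'i', hence Match.
"dmbvkk" — length 6, no 'i', hence No match.
"qumjon" — length 6, no 'i', hence No match.

Match, No match, No match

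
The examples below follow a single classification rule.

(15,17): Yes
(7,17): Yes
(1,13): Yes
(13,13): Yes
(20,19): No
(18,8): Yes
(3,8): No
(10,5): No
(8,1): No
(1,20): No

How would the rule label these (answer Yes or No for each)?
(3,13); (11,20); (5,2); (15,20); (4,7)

Yes, No, No, No, No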